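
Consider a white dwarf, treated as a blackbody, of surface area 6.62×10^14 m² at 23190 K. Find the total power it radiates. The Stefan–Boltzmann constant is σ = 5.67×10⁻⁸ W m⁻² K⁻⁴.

P ≈ 1.09×10^25 W

P = σAT⁴ = 5.67×10⁻⁸ × 6.62×10^14 × (23190)⁴ = 5.67×10⁻⁸ × 6.62×10^14 × 2.89×10^17.
P = 1.09×10^25 W.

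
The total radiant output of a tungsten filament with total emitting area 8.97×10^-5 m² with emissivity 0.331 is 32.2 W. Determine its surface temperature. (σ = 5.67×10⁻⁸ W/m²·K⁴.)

From P = εσAT⁴, T = (P / εσA)^(1/4) = (32.2 / (0.331 × 5.67×10⁻⁸ × 8.97×10^-5))^(1/4).
T = (1.91×10^13)^(1/4) = 2090 K.

T ≈ 2090 K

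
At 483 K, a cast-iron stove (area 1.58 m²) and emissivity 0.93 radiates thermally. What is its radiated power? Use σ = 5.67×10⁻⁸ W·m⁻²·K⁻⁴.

P ≈ 4530 W

Stefan–Boltzmann: P = εσAT⁴ = 0.93 × 5.67×10⁻⁸ × 1.58 × (483)⁴ = 0.93 × 5.67×10⁻⁸ × 1.58 × 5.44×10^10.
P = 4530 W.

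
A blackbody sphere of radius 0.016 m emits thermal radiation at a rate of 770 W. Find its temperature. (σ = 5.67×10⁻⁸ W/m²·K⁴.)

A = 4πr² = 4π × (0.016)² = 3.22×10^-3 m².
From P = σAT⁴, T = (P / σA)^(1/4) = (770 / (5.67×10⁻⁸ × 3.22×10^-3))^(1/4).
T = (4.22×10^12)^(1/4) = 1430 K.

T ≈ 1430 K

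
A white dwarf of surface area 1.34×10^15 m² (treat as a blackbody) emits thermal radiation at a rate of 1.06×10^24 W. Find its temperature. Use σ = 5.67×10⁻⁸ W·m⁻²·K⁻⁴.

T ≈ 10900 K

From P = σAT⁴, T = (P / σA)^(1/4) = (1.06×10^24 / (5.67×10⁻⁸ × 1.34×10^15))^(1/4).
T = (1.40×10^16)^(1/4) = 10900 K.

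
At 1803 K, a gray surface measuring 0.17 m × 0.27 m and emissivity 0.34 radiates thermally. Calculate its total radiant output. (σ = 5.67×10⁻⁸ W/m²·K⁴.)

A = 0.17 × 0.27 = 0.0459 m².
Stefan–Boltzmann: P = εσAT⁴ = 0.34 × 5.67×10⁻⁸ × 0.0459 × (1803)⁴ = 0.34 × 5.67×10⁻⁸ × 0.0459 × 1.06×10^13.
P = 9350 W.

P ≈ 9350 W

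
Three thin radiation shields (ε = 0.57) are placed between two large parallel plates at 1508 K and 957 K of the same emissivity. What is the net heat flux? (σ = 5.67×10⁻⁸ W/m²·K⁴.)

Each of the 4 gaps contributes resistance (2/ε − 1) = 2/0.57 − 1 = 2.509; total = 10.04.
q = σ(T₁⁴ − T₂⁴) / 10.04 = 5.67×10⁻⁸ × 4.33×10^12 / 10.04 = 24500 W/m².

q ≈ 24500 W/m²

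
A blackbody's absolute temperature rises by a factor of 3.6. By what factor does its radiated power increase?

factor ≈ 168

P ∝ T⁴, so the power scales as (3.6)⁴ = 168.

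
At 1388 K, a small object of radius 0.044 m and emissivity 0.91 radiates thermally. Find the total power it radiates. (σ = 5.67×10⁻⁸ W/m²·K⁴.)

P ≈ 4660 W

A = 4πr² = 4π × (0.044)² = 0.0243 m².
P = εσAT⁴ = 0.91 × 5.67×10⁻⁸ × 0.0243 × (1388)⁴ = 0.91 × 5.67×10⁻⁸ × 0.0243 × 3.71×10^12.
P = 4660 W.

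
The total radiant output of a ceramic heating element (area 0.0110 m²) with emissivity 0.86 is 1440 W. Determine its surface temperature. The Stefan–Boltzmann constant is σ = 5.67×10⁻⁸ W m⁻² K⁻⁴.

T ≈ 1280 K

From P = εσAT⁴, T = (P / εσA)^(1/4) = (1440 / (0.86 × 5.67×10⁻⁸ × 0.0110))^(1/4).
T = (2.68×10^12)^(1/4) = 1280 K.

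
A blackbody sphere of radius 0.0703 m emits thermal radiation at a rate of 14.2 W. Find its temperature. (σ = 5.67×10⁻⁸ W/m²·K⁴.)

T ≈ 252 K

A = 4πr² = 4π × (0.0703)² = 0.0621 m².
From P = σAT⁴, T = (P / σA)^(1/4) = (14.2 / (5.67×10⁻⁸ × 0.0621))^(1/4).
T = (4.03×10^9)^(1/4) = 252 K.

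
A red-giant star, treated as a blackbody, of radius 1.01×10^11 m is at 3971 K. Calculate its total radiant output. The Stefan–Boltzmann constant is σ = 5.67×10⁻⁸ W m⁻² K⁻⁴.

A = 4πr² = 4π × (1.01×10^11)² = 1.28×10^23 m².
P = σAT⁴ = 5.67×10⁻⁸ × 1.28×10^23 × (3971)⁴ = 5.67×10⁻⁸ × 1.28×10^23 × 2.49×10^14.
P = 1.81×10^30 W.

P ≈ 1.81×10^30 W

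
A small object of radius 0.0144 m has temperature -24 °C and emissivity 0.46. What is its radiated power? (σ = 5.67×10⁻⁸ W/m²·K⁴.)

A = 4πr² = 4π × (0.0144)² = 2.61×10^-3 m².
-24 °C = 249 K.
P = εσAT⁴ = 0.46 × 5.67×10⁻⁸ × 2.61×10^-3 × (249)⁴ = 0.46 × 5.67×10⁻⁸ × 2.61×10^-3 × 3.84×10^9.
P = 0.261 W.

P ≈ 0.261 W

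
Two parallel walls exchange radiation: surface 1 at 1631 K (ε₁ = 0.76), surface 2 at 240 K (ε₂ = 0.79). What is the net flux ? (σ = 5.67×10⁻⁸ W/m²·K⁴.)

q ≈ 2.54×10^5 W/m²

For two large parallel gray plates, q = σ(T₁⁴ − T₂⁴) / (1/ε₁ + 1/ε₂ − 1).
1/ε₁ + 1/ε₂ − 1 = 1/0.76 + 1/0.79 − 1 = 1.582.
T₁⁴ − T₂⁴ = 7.08×10^12 − 3.32×10^9 = 7.07×10^12 K⁴.
q = 5.67×10⁻⁸ × 7.07×10^12 / 1.582 = 2.54×10^5 W/m².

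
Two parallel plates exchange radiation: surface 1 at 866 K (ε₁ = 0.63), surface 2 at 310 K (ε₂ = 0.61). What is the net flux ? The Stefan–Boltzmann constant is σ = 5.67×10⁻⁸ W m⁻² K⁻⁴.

q ≈ 14100 W/m²

For two large parallel gray plates, q = σ(T₁⁴ − T₂⁴) / (1/ε₁ + 1/ε₂ − 1).
1/ε₁ + 1/ε₂ − 1 = 1/0.63 + 1/0.61 − 1 = 2.227.
T₁⁴ − T₂⁴ = 5.62×10^11 − 9.24×10^9 = 5.53×10^11 K⁴.
q = 5.67×10⁻⁸ × 5.53×10^11 / 2.227 = 14100 W/m².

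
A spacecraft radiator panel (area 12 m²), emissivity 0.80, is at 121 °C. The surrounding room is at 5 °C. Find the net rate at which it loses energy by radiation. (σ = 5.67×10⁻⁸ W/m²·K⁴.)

Q ≈ 9870 W

Convert: 121 °C = 394 K; 5 °C = 278 K.
Q = εσA(T⁴ − T_s⁴). T⁴ − T_s⁴ = (394)⁴ − (278)⁴ = 2.41×10^10 − 5.97×10^9 = 1.81×10^10 K⁴.
Q = 0.80 × 5.67×10⁻⁸ × 12.0 × 1.81×10^10 = 9870 W.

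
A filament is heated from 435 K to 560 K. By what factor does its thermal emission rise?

ratio ≈ 2.75

P ∝ T⁴, so the ratio is (560/435)⁴ = (1.287)⁴ = 2.75.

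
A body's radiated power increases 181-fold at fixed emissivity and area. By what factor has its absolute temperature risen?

P ∝ T⁴ ⇒ T ∝ P^(1/4), so T scales by (181)^(1/4) = 3.67.

factor ≈ 3.67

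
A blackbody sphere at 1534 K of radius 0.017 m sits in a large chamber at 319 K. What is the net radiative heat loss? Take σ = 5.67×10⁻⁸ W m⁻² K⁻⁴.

Q ≈ 1140 W

A = 4πr² = 4π × (0.017)² = 3.63×10^-3 m².
Q = σA(T⁴ − T_s⁴). T⁴ − T_s⁴ = (1534)⁴ − (319)⁴ = 5.54×10^12 − 1.04×10^10 = 5.53×10^12 K⁴.
Q = 5.67×10⁻⁸ × 3.63×10^-3 × 5.53×10^12 = 1140 W.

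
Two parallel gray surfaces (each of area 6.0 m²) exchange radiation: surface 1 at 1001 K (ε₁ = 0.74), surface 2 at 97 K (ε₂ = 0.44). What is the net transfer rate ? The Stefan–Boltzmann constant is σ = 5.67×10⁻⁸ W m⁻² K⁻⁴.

For two large parallel gray plates, q = σ(T₁⁴ − T₂⁴) / (1/ε₁ + 1/ε₂ − 1).
1/ε₁ + 1/ε₂ − 1 = 1/0.74 + 1/0.44 − 1 = 2.624.
T₁⁴ − T₂⁴ = 1.00×10^12 − 8.85×10^7 = 1.00×10^12 K⁴.
q = 5.67×10⁻⁸ × 1.00×10^12 / 2.624 = 21700 W/m².
Q = q·A = 21700 × 6.0 = 1.30×10^5 W.

Q ≈ 1.30×10^5 W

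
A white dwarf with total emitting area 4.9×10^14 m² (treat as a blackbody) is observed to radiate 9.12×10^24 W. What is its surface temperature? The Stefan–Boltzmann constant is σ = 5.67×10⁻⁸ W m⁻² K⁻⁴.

T ≈ 23900 K

From P = σAT⁴, T = (P / σA)^(1/4) = (9.12×10^24 / (5.67×10⁻⁸ × 4.90×10^14))^(1/4).
T = (3.28×10^17)^(1/4) = 23900 K.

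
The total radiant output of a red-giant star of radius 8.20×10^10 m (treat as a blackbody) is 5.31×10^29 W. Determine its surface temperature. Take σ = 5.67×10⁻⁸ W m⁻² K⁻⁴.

T ≈ 3240 K

A = 4πr² = 4π × (8.20×10^10)² = 8.45×10^22 m².
From P = σAT⁴, T = (P / σA)^(1/4) = (5.31×10^29 / (5.67×10⁻⁸ × 8.45×10^22))^(1/4).
T = (1.11×10^14)^(1/4) = 3240 K.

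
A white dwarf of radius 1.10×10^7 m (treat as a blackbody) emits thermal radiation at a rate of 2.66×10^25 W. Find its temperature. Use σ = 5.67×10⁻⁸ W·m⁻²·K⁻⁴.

T ≈ 23600 K

A = 4πr² = 4π × (1.10×10^7)² = 1.52×10^15 m².
From P = σAT⁴, T = (P / σA)^(1/4) = (2.66×10^25 / (5.67×10⁻⁸ × 1.52×10^15))^(1/4).
T = (3.09×10^17)^(1/4) = 23600 K.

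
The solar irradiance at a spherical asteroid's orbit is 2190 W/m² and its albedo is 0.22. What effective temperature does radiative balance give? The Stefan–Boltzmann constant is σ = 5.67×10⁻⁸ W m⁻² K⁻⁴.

T ≈ 295 K

Power absorbed = (1−a)S·πR²; power emitted = 4πR²σT⁴. Equating and cancelling πR²:
T = ((1−a)S / 4σ)^(1/4) = (1710 / (4 × 5.67×10⁻⁸))^(1/4) = (7.53×10^9)^(1/4).
T = 295 K.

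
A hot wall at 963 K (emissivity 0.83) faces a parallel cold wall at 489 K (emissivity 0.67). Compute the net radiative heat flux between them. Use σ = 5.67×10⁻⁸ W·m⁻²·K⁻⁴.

For two large parallel gray plates, q = σ(T₁⁴ − T₂⁴) / (1/ε₁ + 1/ε₂ − 1).
1/ε₁ + 1/ε₂ − 1 = 1/0.83 + 1/0.67 − 1 = 1.697.
T₁⁴ − T₂⁴ = 8.60×10^11 − 5.72×10^10 = 8.03×10^11 K⁴.
q = 5.67×10⁻⁸ × 8.03×10^11 / 1.697 = 26800 W/m².

q ≈ 26800 W/m²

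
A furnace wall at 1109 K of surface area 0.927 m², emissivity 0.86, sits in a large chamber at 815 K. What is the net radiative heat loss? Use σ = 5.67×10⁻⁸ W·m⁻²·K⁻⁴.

Q = εσA(T⁴ − T_s⁴). T⁴ − T_s⁴ = (1109)⁴ − (815)⁴ = 1.51×10^12 − 4.41×10^11 = 1.07×10^12 K⁴.
Q = 0.86 × 5.67×10⁻⁸ × 0.927 × 1.07×10^12 = 48400 W.

Q ≈ 48400 W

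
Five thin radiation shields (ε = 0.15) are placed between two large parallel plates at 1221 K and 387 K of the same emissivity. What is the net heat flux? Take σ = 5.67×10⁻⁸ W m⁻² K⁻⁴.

q ≈ 1690 W/m²

Each of the 6 gaps contributes resistance (2/ε − 1) = 2/0.15 − 1 = 12.33; total = 74.00.
q = σ(T₁⁴ − T₂⁴) / 74.00 = 5.67×10⁻⁸ × 2.20×10^12 / 74.00 = 1690 W/m².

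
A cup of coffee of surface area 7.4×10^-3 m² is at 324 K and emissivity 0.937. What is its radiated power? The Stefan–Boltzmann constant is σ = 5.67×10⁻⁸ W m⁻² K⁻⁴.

P = εσAT⁴ = 0.937 × 5.67×10⁻⁸ × 7.40×10^-3 × (324)⁴ = 0.937 × 5.67×10⁻⁸ × 7.40×10^-3 × 1.10×10^10.
P = 4.33 W.

P ≈ 4.33 W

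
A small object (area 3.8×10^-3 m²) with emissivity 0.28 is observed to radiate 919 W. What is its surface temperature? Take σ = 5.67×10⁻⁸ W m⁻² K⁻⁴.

From P = εσAT⁴, T = (P / εσA)^(1/4) = (919 / (0.28 × 5.67×10⁻⁸ × 3.80×10^-3))^(1/4).
T = (1.52×10^13)^(1/4) = 1980 K.

T ≈ 1980 K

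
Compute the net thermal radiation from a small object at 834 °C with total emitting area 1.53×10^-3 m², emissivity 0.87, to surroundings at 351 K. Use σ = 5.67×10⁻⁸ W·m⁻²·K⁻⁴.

Q ≈ 112 W

Convert: 834 °C = 1107 K.
Q = εσA(T⁴ − T_s⁴). T⁴ − T_s⁴ = (1107)⁴ − (351)⁴ = 1.50×10^12 − 1.52×10^10 = 1.49×10^12 K⁴.
Q = 0.87 × 5.67×10⁻⁸ × 1.53×10^-3 × 1.49×10^12 = 112 W.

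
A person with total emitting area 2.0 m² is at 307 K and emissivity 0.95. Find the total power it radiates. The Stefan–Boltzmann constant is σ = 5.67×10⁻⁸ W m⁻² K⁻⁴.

P ≈ 957 W

Stefan–Boltzmann: P = εσAT⁴ = 0.95 × 5.67×10⁻⁸ × 2.00 × (307)⁴ = 0.95 × 5.67×10⁻⁸ × 2.00 × 8.88×10^9.
P = 957 W.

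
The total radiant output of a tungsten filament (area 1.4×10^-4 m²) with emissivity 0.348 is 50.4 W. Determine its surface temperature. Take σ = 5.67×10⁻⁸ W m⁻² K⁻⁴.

From P = εσAT⁴, T = (P / εσA)^(1/4) = (50.4 / (0.348 × 5.67×10⁻⁸ × 1.40×10^-4))^(1/4).
T = (1.82×10^13)^(1/4) = 2070 K.

T ≈ 2070 K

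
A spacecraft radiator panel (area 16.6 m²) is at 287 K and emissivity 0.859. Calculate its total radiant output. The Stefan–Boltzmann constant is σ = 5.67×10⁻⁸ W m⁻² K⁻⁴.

P ≈ 5490 W

Stefan–Boltzmann: P = εσAT⁴ = 0.859 × 5.67×10⁻⁸ × 16.6 × (287)⁴ = 0.859 × 5.67×10⁻⁸ × 16.6 × 6.78×10^9.
P = 5490 W.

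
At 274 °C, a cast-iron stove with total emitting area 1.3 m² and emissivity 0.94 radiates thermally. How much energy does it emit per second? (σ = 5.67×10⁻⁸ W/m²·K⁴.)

274 °C = 547 K.
P = εσAT⁴ = 0.94 × 5.67×10⁻⁸ × 1.30 × (547)⁴ = 0.94 × 5.67×10⁻⁸ × 1.30 × 8.95×10^10.
P = 6200 W.

P ≈ 6200 W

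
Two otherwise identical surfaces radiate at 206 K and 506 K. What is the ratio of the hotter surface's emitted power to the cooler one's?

P ∝ T⁴, so the ratio is (506/206)⁴ = (2.456)⁴ = 36.4.

ratio ≈ 36.4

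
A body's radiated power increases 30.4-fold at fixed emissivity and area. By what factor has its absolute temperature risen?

factor ≈ 2.35

P ∝ T⁴ ⇒ T ∝ P^(1/4), so T scales by (30.4)^(1/4) = 2.35.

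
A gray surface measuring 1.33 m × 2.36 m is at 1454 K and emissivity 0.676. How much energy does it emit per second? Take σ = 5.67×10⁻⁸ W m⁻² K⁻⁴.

P ≈ 5.38×10^5 W

A = 1.33 × 2.36 = 3.14 m².
P = εσAT⁴ = 0.676 × 5.67×10⁻⁸ × 3.14 × (1454)⁴ = 0.676 × 5.67×10⁻⁸ × 3.14 × 4.47×10^12.
P = 5.38×10^5 W.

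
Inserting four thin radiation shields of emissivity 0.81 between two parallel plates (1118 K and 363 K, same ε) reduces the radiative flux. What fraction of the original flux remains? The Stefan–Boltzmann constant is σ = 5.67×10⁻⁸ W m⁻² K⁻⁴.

With N identical shields there are N+1 = 5 gaps in series, each with the same radiative resistance, so the flux falls to 1/(N+1) of its unshielded value.

ratio ≈ 0.200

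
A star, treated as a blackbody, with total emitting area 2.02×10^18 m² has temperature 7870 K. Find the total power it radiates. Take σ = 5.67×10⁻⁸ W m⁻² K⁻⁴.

P = σAT⁴ = 5.67×10⁻⁸ × 2.02×10^18 × (7870)⁴ = 5.67×10⁻⁸ × 2.02×10^18 × 3.84×10^15.
P = 4.39×10^26 W.

P ≈ 4.39×10^26 W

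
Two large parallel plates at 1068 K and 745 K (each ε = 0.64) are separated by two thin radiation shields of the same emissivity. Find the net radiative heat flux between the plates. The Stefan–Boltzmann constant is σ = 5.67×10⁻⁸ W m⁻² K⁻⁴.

Each of the 3 gaps contributes resistance (2/ε − 1) = 2/0.64 − 1 = 2.125; total = 6.375.
q = σ(T₁⁴ − T₂⁴) / 6.375 = 5.67×10⁻⁸ × 9.93×10^11 / 6.375 = 8830 W/m².

q ≈ 8830 W/m²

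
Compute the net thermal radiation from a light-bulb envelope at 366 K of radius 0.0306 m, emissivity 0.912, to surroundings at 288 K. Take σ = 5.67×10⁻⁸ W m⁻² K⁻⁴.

A = 4πr² = 4π × (0.0306)² = 0.0118 m².
Q = εσA(T⁴ − T_s⁴). T⁴ − T_s⁴ = (366)⁴ − (288)⁴ = 1.79×10^10 − 6.88×10^9 = 1.11×10^10 K⁴.
Q = 0.912 × 5.67×10⁻⁸ × 0.0118 × 1.11×10^10 = 6.73 W.

Q ≈ 6.73 W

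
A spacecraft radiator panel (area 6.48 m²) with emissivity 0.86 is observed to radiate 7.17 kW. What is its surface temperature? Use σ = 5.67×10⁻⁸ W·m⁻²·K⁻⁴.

From P = εσAT⁴, T = (P / εσA)^(1/4) = (7170 / (0.86 × 5.67×10⁻⁸ × 6.48))^(1/4).
T = (2.27×10^10)^(1/4) = 388 K.

T ≈ 388 K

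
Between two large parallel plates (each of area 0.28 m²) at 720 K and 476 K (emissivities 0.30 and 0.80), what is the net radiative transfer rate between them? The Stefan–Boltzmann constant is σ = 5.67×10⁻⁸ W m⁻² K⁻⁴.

Q ≈ 963 W

For two large parallel gray plates, q = σ(T₁⁴ − T₂⁴) / (1/ε₁ + 1/ε₂ − 1).
1/ε₁ + 1/ε₂ − 1 = 1/0.30 + 1/0.80 − 1 = 3.583.
T₁⁴ − T₂⁴ = 2.69×10^11 − 5.13×10^10 = 2.17×10^11 K⁴.
q = 5.67×10⁻⁸ × 2.17×10^11 / 3.583 = 3440 W/m².
Q = q·A = 3440 × 0.28 = 963 W.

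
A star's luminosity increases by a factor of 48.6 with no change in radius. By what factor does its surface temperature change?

P ∝ T⁴ ⇒ T ∝ P^(1/4), so T scales by (48.6)^(1/4) = 2.64.

factor ≈ 2.64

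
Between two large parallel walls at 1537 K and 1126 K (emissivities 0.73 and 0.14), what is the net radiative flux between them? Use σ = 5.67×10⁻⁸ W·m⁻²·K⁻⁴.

q ≈ 30000 W/m²

For two large parallel gray plates, q = σ(T₁⁴ − T₂⁴) / (1/ε₁ + 1/ε₂ − 1).
1/ε₁ + 1/ε₂ − 1 = 1/0.73 + 1/0.14 − 1 = 7.513.
T₁⁴ − T₂⁴ = 5.58×10^12 − 1.61×10^12 = 3.97×10^12 K⁴.
q = 5.67×10⁻⁸ × 3.97×10^12 / 7.513 = 30000 W/m².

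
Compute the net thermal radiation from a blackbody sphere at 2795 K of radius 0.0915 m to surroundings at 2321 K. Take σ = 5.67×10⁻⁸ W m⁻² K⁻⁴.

Q ≈ 1.91×10^5 W

A = 4πr² = 4π × (0.0915)² = 0.105 m².
Q = σA(T⁴ − T_s⁴). T⁴ − T_s⁴ = (2795)⁴ − (2321)⁴ = 6.10×10^13 − 2.90×10^13 = 3.20×10^13 K⁴.
Q = 5.67×10⁻⁸ × 0.105 × 3.20×10^13 = 1.91×10^5 W.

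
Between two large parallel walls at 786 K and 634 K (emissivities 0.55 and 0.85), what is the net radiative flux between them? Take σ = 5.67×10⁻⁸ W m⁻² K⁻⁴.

For two large parallel gray plates, q = σ(T₁⁴ − T₂⁴) / (1/ε₁ + 1/ε₂ − 1).
1/ε₁ + 1/ε₂ − 1 = 1/0.55 + 1/0.85 − 1 = 1.995.
T₁⁴ − T₂⁴ = 3.82×10^11 − 1.62×10^11 = 2.20×10^11 K⁴.
q = 5.67×10⁻⁸ × 2.20×10^11 / 1.995 = 6260 W/m².

q ≈ 6260 W/m²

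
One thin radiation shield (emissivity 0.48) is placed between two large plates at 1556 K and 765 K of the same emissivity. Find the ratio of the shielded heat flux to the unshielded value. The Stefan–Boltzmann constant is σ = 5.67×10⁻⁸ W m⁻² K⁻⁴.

ratio ≈ 0.500

With N identical shields there are N+1 = 2 gaps in series, each with the same radiative resistance, so the flux falls to 1/(N+1) of its unshielded value.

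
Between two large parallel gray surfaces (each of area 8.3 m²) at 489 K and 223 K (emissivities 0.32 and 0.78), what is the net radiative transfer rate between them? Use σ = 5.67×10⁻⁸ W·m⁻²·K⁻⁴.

Q ≈ 7560 W

For two large parallel gray plates, q = σ(T₁⁴ − T₂⁴) / (1/ε₁ + 1/ε₂ − 1).
1/ε₁ + 1/ε₂ − 1 = 1/0.32 + 1/0.78 − 1 = 3.407.
T₁⁴ − T₂⁴ = 5.72×10^10 − 2.47×10^9 = 5.47×10^10 K⁴.
q = 5.67×10⁻⁸ × 5.47×10^10 / 3.407 = 910 W/m².
Q = q·A = 910 × 8.3 = 7560 W.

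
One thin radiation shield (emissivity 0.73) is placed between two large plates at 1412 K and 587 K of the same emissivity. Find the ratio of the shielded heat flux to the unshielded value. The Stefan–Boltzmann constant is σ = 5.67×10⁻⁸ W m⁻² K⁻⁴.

ratio ≈ 0.500

With N identical shields there are N+1 = 2 gaps in series, each with the same radiative resistance, so the flux falls to 1/(N+1) of its unshielded value.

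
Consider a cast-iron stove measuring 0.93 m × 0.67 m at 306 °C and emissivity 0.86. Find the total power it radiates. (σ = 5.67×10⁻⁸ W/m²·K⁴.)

A = 0.93 × 0.67 = 0.623 m².
306 °C = 579 K.
P = εσAT⁴ = 0.86 × 5.67×10⁻⁸ × 0.623 × (579)⁴ = 0.86 × 5.67×10⁻⁸ × 0.623 × 1.12×10^11.
P = 3410 W.

P ≈ 3410 W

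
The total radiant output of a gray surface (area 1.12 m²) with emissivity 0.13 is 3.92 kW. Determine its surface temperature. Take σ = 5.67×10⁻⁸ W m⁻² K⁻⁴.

T ≈ 830 K

From P = εσAT⁴, T = (P / εσA)^(1/4) = (3920 / (0.13 × 5.67×10⁻⁸ × 1.12))^(1/4).
T = (4.75×10^11)^(1/4) = 830 K.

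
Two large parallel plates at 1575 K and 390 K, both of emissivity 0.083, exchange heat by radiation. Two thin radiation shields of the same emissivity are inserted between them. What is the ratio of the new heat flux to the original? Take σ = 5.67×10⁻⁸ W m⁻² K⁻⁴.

ratio ≈ 0.333

With N identical shields there are N+1 = 3 gaps in series, each with the same radiative resistance, so the flux falls to 1/(N+1) of its unshielded value.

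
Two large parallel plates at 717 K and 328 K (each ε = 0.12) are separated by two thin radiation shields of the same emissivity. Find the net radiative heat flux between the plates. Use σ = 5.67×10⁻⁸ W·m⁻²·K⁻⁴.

q ≈ 305 W/m²

Each of the 3 gaps contributes resistance (2/ε − 1) = 2/0.12 − 1 = 15.67; total = 47.00.
q = σ(T₁⁴ − T₂⁴) / 47.00 = 5.67×10⁻⁸ × 2.53×10^11 / 47.00 = 305 W/m².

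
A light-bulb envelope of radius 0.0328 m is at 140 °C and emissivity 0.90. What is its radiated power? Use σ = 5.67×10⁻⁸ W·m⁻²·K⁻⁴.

A = 4πr² = 4π × (0.0328)² = 0.0135 m².
140 °C = 413 K.
P = εσAT⁴ = 0.90 × 5.67×10⁻⁸ × 0.0135 × (413)⁴ = 0.90 × 5.67×10⁻⁸ × 0.0135 × 2.91×10^10.
P = 20.1 W.

P ≈ 20.1 W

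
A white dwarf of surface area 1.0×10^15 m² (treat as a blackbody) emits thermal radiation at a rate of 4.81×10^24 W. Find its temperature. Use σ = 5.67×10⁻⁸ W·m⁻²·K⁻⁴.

T ≈ 17100 K

From P = σAT⁴, T = (P / σA)^(1/4) = (4.81×10^24 / (5.67×10⁻⁸ × 1.00×10^15))^(1/4).
T = (8.48×10^16)^(1/4) = 17100 K.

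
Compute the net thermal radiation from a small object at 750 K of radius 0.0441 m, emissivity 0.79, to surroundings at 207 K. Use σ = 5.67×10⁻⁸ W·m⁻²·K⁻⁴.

Q ≈ 344 W

A = 4πr² = 4π × (0.0441)² = 0.0244 m².
Q = εσA(T⁴ − T_s⁴). T⁴ − T_s⁴ = (750)⁴ − (207)⁴ = 3.16×10^11 − 1.84×10^9 = 3.15×10^11 K⁴.
Q = 0.79 × 5.67×10⁻⁸ × 0.0244 × 3.15×10^11 = 344 W.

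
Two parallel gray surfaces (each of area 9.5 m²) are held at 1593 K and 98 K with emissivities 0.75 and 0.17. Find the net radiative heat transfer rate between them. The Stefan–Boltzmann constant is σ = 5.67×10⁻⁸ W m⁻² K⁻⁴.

Q ≈ 5.58×10^5 W

For two large parallel gray plates, q = σ(T₁⁴ − T₂⁴) / (1/ε₁ + 1/ε₂ − 1).
1/ε₁ + 1/ε₂ − 1 = 1/0.75 + 1/0.17 − 1 = 6.216.
T₁⁴ − T₂⁴ = 6.44×10^12 − 9.22×10^7 = 6.44×10^12 K⁴.
q = 5.67×10⁻⁸ × 6.44×10^12 / 6.216 = 58700 W/m².
Q = q·A = 58700 × 9.5 = 5.58×10^5 W.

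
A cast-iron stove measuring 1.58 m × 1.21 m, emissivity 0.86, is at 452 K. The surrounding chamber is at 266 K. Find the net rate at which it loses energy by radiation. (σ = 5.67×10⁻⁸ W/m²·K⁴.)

A = 1.58 × 1.21 = 1.91 m².
Q = εσA(T⁴ − T_s⁴). T⁴ − T_s⁴ = (452)⁴ − (266)⁴ = 4.17×10^10 − 5.01×10^9 = 3.67×10^10 K⁴.
Q = 0.86 × 5.67×10⁻⁸ × 1.91 × 3.67×10^10 = 3420 W.

Q ≈ 3420 W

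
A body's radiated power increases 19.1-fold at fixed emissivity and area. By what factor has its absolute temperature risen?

factor ≈ 2.09

P ∝ T⁴ ⇒ T ∝ P^(1/4), so T scales by (19.1)^(1/4) = 2.09.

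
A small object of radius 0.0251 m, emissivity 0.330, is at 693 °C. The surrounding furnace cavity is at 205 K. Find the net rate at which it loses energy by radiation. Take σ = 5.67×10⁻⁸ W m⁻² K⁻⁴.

A = 4πr² = 4π × (0.0251)² = 7.92×10^-3 m².
Convert: 693 °C = 966 K.
Q = εσA(T⁴ − T_s⁴). T⁴ − T_s⁴ = (966)⁴ − (205)⁴ = 8.71×10^11 − 1.77×10^9 = 8.69×10^11 K⁴.
Q = 0.330 × 5.67×10⁻⁸ × 7.92×10^-3 × 8.69×10^11 = 129 W.

Q ≈ 129 W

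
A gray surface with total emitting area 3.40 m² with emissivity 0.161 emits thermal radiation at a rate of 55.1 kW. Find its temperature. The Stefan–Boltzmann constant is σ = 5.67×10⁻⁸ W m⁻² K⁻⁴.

From P = εσAT⁴, T = (P / εσA)^(1/4) = (55100 / (0.161 × 5.67×10⁻⁸ × 3.40))^(1/4).
T = (1.78×10^12)^(1/4) = 1150 K.

T ≈ 1150 K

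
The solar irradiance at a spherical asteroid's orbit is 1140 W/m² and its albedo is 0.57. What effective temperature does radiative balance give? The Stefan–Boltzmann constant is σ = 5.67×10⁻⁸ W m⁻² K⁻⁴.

T ≈ 216 K

Power absorbed = (1−a)S·πR²; power emitted = 4πR²σT⁴. Equating and cancelling πR²:
T = ((1−a)S / 4σ)^(1/4) = (490 / (4 × 5.67×10⁻⁸))^(1/4) = (2.16×10^9)^(1/4).
T = 216 K.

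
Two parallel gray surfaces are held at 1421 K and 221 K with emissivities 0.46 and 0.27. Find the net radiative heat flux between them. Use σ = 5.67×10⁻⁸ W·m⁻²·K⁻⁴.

q ≈ 47400 W/m²

For two large parallel gray plates, q = σ(T₁⁴ − T₂⁴) / (1/ε₁ + 1/ε₂ − 1).
1/ε₁ + 1/ε₂ − 1 = 1/0.46 + 1/0.27 − 1 = 4.878.
T₁⁴ − T₂⁴ = 4.08×10^12 − 2.39×10^9 = 4.07×10^12 K⁴.
q = 5.67×10⁻⁸ × 4.07×10^12 / 4.878 = 47400 W/m².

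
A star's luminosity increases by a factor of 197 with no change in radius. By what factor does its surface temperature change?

factor ≈ 3.75

P ∝ T⁴ ⇒ T ∝ P^(1/4), so T scales by (197)^(1/4) = 3.75.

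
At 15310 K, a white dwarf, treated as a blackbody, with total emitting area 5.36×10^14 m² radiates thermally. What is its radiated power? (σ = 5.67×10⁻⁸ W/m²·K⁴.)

P = σAT⁴ = 5.67×10⁻⁸ × 5.36×10^14 × (15310)⁴ = 5.67×10⁻⁸ × 5.36×10^14 × 5.49×10^16.
P = 1.67×10^24 W.

P ≈ 1.67×10^24 W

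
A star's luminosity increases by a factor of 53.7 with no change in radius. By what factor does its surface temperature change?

factor ≈ 2.71

P ∝ T⁴ ⇒ T ∝ P^(1/4), so T scales by (53.7)^(1/4) = 2.71.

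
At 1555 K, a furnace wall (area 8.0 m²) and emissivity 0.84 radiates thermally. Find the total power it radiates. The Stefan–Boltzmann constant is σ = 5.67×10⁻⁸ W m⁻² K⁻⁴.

Stefan–Boltzmann: P = εσAT⁴ = 0.84 × 5.67×10⁻⁸ × 8.00 × (1555)⁴ = 0.84 × 5.67×10⁻⁸ × 8.00 × 5.85×10^12.
P = 2.23×10^6 W.

P ≈ 2.23×10^6 W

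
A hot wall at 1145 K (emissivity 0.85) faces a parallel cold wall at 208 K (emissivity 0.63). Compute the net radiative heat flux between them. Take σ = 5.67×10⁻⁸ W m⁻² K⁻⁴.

q ≈ 55200 W/m²

For two large parallel gray plates, q = σ(T₁⁴ − T₂⁴) / (1/ε₁ + 1/ε₂ − 1).
1/ε₁ + 1/ε₂ − 1 = 1/0.85 + 1/0.63 − 1 = 1.764.
T₁⁴ − T₂⁴ = 1.72×10^12 − 1.87×10^9 = 1.72×10^12 K⁴.
q = 5.67×10⁻⁸ × 1.72×10^12 / 1.764 = 55200 W/m².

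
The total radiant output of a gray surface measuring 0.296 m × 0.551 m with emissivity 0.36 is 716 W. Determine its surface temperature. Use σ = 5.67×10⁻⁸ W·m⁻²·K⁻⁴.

T ≈ 681 K

A = 0.296 × 0.551 = 0.163 m².
From P = εσAT⁴, T = (P / εσA)^(1/4) = (716 / (0.36 × 5.67×10⁻⁸ × 0.163))^(1/4).
T = (2.15×10^11)^(1/4) = 681 K.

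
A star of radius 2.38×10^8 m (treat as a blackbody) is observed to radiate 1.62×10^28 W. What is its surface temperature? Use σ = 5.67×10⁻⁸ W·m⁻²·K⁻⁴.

T ≈ 25200 K

A = 4πr² = 4π × (2.38×10^8)² = 7.12×10^17 m².
From P = σAT⁴, T = (P / σA)^(1/4) = (1.62×10^28 / (5.67×10⁻⁸ × 7.12×10^17))^(1/4).
T = (4.01×10^17)^(1/4) = 25200 K.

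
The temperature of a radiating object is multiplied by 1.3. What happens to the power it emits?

P ∝ T⁴, so the power scales as (1.3)⁴ = 2.86.

factor ≈ 2.86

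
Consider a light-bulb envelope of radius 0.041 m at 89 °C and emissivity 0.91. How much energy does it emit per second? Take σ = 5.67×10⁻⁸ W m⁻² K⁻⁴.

A = 4πr² = 4π × (0.041)² = 0.0211 m².
89 °C = 362 K.
P = εσAT⁴ = 0.91 × 5.67×10⁻⁸ × 0.0211 × (362)⁴ = 0.91 × 5.67×10⁻⁸ × 0.0211 × 1.72×10^10.
P = 18.7 W.

P ≈ 18.7 W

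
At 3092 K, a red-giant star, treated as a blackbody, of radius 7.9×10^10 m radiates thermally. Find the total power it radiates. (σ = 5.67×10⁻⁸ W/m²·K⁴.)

P ≈ 4.06×10^29 W

A = 4πr² = 4π × (7.9×10^10)² = 7.84×10^22 m².
P = σAT⁴ = 5.67×10⁻⁸ × 7.84×10^22 × (3092)⁴ = 5.67×10⁻⁸ × 7.84×10^22 × 9.14×10^13.
P = 4.06×10^29 W.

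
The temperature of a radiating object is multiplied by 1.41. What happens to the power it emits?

factor ≈ 3.95

P ∝ T⁴, so the power scales as (1.41)⁴ = 3.95.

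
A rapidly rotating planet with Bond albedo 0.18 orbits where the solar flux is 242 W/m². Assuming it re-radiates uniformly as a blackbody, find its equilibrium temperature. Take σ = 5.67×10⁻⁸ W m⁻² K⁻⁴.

T ≈ 172 K

Power absorbed = (1−a)S·πR²; power emitted = 4πR²σT⁴. Equating and cancelling πR²:
T = ((1−a)S / 4σ)^(1/4) = (198 / (4 × 5.67×10⁻⁸))^(1/4) = (8.75×10^8)^(1/4).
T = 172 K.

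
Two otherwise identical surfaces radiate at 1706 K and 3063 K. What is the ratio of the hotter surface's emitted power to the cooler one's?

P ∝ T⁴, so the ratio is (3063/1706)⁴ = (1.795)⁴ = 10.4.

ratio ≈ 10.4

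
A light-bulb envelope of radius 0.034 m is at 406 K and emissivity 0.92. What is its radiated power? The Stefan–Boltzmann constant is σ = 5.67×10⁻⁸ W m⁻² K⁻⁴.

A = 4πr² = 4π × (0.034)² = 0.0145 m².
P = εσAT⁴ = 0.92 × 5.67×10⁻⁸ × 0.0145 × (406)⁴ = 0.92 × 5.67×10⁻⁸ × 0.0145 × 2.72×10^10.
P = 20.6 W.

P ≈ 20.6 W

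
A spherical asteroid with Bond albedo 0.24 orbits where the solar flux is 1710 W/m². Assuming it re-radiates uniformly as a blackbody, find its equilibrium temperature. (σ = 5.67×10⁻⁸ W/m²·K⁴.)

T ≈ 275 K

Power absorbed = (1−a)S·πR²; power emitted = 4πR²σT⁴. Equating and cancelling πR²:
T = ((1−a)S / 4σ)^(1/4) = (1300 / (4 × 5.67×10⁻⁸))^(1/4) = (5.73×10^9)^(1/4).
T = 275 K.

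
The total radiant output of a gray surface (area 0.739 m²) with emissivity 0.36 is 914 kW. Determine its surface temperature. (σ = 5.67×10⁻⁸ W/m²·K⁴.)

From P = εσAT⁴, T = (P / εσA)^(1/4) = (9.14×10^5 / (0.36 × 5.67×10⁻⁸ × 0.739))^(1/4).
T = (6.06×10^13)^(1/4) = 2790 K.

T ≈ 2790 K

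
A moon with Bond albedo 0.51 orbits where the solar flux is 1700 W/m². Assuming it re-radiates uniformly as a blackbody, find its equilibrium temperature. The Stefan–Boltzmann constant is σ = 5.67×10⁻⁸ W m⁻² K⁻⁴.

Power absorbed = (1−a)S·πR²; power emitted = 4πR²σT⁴. Equating and cancelling πR²:
T = ((1−a)S / 4σ)^(1/4) = (833 / (4 × 5.67×10⁻⁸))^(1/4) = (3.67×10^9)^(1/4).
T = 246 K.

T ≈ 246 K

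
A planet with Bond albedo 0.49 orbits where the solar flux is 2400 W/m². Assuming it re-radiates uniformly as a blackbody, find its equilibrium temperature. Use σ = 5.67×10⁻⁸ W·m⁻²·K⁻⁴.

T ≈ 271 K

Power absorbed = (1−a)S·πR²; power emitted = 4πR²σT⁴. Equating and cancelling πR²:
T = ((1−a)S / 4σ)^(1/4) = (1220 / (4 × 5.67×10⁻⁸))^(1/4) = (5.40×10^9)^(1/4).
T = 271 K.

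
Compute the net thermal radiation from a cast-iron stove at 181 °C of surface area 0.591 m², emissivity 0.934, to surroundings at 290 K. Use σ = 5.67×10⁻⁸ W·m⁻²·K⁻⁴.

Convert: 181 °C = 454 K.
Q = εσA(T⁴ − T_s⁴). T⁴ − T_s⁴ = (454)⁴ − (290)⁴ = 4.25×10^10 − 7.07×10^9 = 3.54×10^10 K⁴.
Q = 0.934 × 5.67×10⁻⁸ × 0.591 × 3.54×10^10 = 1110 W.

Q ≈ 1110 W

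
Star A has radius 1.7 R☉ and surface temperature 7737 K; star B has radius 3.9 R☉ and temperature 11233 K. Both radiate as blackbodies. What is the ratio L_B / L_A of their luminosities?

L_B/L_A ≈ 23.4

L = 4πR²σT⁴ ∝ R²T⁴, so L_B/L_A = (3.9/1.7)² × (11233/7737)⁴ = 5.26 × 4.44 = 23.4.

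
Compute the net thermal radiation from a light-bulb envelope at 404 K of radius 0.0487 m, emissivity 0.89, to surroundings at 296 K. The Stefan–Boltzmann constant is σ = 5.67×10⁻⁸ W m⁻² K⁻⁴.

A = 4πr² = 4π × (0.0487)² = 0.0298 m².
Q = εσA(T⁴ − T_s⁴). T⁴ − T_s⁴ = (404)⁴ − (296)⁴ = 2.66×10^10 − 7.68×10^9 = 1.90×10^10 K⁴.
Q = 0.89 × 5.67×10⁻⁸ × 0.0298 × 1.90×10^10 = 28.5 W.

Q ≈ 28.5 W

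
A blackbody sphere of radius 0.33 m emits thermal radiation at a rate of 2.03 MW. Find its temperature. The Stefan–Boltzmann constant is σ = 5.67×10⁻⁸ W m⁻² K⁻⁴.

A = 4πr² = 4π × (0.33)² = 1.37 m².
From P = σAT⁴, T = (P / σA)^(1/4) = (2.03×10^6 / (5.67×10⁻⁸ × 1.37))^(1/4).
T = (2.62×10^13)^(1/4) = 2260 K.

T ≈ 2260 K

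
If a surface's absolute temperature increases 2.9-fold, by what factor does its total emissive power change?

P ∝ T⁴, so the power scales as (2.9)⁴ = 70.7.

factor ≈ 70.7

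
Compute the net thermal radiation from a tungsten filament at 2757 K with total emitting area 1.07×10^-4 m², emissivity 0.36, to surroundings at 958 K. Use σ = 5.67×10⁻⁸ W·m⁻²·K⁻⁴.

Q = εσA(T⁴ − T_s⁴). T⁴ − T_s⁴ = (2757)⁴ − (958)⁴ = 5.78×10^13 − 8.42×10^11 = 5.69×10^13 K⁴.
Q = 0.36 × 5.67×10⁻⁸ × 1.07×10^-4 × 5.69×10^13 = 124 W.

Q ≈ 124 W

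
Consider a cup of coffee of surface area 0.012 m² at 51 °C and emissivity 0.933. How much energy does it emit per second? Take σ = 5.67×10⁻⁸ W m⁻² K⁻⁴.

P ≈ 7.00 W

51 °C = 324 K.
Stefan–Boltzmann: P = εσAT⁴ = 0.933 × 5.67×10⁻⁸ × 0.0120 × (324)⁴ = 0.933 × 5.67×10⁻⁸ × 0.0120 × 1.10×10^10.
P = 7.00 W.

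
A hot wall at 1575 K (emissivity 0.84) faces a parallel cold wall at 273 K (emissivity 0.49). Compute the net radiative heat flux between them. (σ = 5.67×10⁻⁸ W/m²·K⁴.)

q ≈ 1.56×10^5 W/m²

For two large parallel gray plates, q = σ(T₁⁴ − T₂⁴) / (1/ε₁ + 1/ε₂ − 1).
1/ε₁ + 1/ε₂ − 1 = 1/0.84 + 1/0.49 − 1 = 2.231.
T₁⁴ − T₂⁴ = 6.15×10^12 − 5.55×10^9 = 6.15×10^12 K⁴.
q = 5.67×10⁻⁸ × 6.15×10^12 / 2.231 = 1.56×10^5 W/m².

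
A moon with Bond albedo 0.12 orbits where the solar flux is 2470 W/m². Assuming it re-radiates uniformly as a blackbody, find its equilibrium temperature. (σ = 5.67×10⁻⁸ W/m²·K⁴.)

Power absorbed = (1−a)S·πR²; power emitted = 4πR²σT⁴. Equating and cancelling πR²:
T = ((1−a)S / 4σ)^(1/4) = (2170 / (4 × 5.67×10⁻⁸))^(1/4) = (9.58×10^9)^(1/4).
T = 313 K.

T ≈ 313 K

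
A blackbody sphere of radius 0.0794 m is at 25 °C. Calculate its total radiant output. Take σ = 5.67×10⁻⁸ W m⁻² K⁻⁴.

A = 4πr² = 4π × (0.0794)² = 0.0792 m².
25 °C = 298 K.
P = σAT⁴ = 5.67×10⁻⁸ × 0.0792 × (298)⁴ = 5.67×10⁻⁸ × 0.0792 × 7.89×10^9.
P = 35.4 W.

P ≈ 35.4 W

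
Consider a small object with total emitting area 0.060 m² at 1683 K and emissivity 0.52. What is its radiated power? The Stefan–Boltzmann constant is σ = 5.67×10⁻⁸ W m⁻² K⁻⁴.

Stefan–Boltzmann: P = εσAT⁴ = 0.52 × 5.67×10⁻⁸ × 0.0600 × (1683)⁴ = 0.52 × 5.67×10⁻⁸ × 0.0600 × 8.02×10^12.
P = 14200 W.

P ≈ 14200 W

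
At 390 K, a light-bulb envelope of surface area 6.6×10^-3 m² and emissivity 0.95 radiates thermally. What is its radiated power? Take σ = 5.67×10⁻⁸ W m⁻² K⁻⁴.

P ≈ 8.22 W

Stefan–Boltzmann: P = εσAT⁴ = 0.95 × 5.67×10⁻⁸ × 6.60×10^-3 × (390)⁴ = 0.95 × 5.67×10⁻⁸ × 6.60×10^-3 × 2.31×10^10.
P = 8.22 W.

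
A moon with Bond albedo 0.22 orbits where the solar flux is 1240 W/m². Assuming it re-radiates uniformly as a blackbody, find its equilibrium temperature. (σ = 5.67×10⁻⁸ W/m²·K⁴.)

T ≈ 256 K

Power absorbed = (1−a)S·πR²; power emitted = 4πR²σT⁴. Equating and cancelling πR²:
T = ((1−a)S / 4σ)^(1/4) = (967 / (4 × 5.67×10⁻⁸))^(1/4) = (4.26×10^9)^(1/4).
T = 256 K.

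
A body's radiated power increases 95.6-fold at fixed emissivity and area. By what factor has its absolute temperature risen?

factor ≈ 3.13

P ∝ T⁴ ⇒ T ∝ P^(1/4), so T scales by (95.6)^(1/4) = 3.13.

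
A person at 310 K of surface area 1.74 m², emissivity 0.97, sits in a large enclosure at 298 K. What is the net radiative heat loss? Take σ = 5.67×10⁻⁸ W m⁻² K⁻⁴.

Q = εσA(T⁴ − T_s⁴). T⁴ − T_s⁴ = (310)⁴ − (298)⁴ = 9.24×10^9 − 7.89×10^9 = 1.35×10^9 K⁴.
Q = 0.97 × 5.67×10⁻⁸ × 1.74 × 1.35×10^9 = 129 W.

Q ≈ 129 W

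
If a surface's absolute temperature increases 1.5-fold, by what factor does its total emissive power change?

factor ≈ 5.06

P ∝ T⁴, so the power scales as (1.5)⁴ = 5.06.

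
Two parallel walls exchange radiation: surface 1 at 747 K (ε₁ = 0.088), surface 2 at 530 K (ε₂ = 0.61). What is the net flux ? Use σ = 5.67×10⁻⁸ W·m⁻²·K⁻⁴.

For two large parallel gray plates, q = σ(T₁⁴ − T₂⁴) / (1/ε₁ + 1/ε₂ − 1).
1/ε₁ + 1/ε₂ − 1 = 1/0.088 + 1/0.61 − 1 = 12.00.
T₁⁴ − T₂⁴ = 3.11×10^11 − 7.89×10^10 = 2.32×10^11 K⁴.
q = 5.67×10⁻⁸ × 2.32×10^11 / 12.00 = 1100 W/m².

q ≈ 1100 W/m²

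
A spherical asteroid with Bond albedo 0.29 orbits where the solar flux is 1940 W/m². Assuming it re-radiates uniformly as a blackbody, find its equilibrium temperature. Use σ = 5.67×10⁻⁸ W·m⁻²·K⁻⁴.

Power absorbed = (1−a)S·πR²; power emitted = 4πR²σT⁴. Equating and cancelling πR²:
T = ((1−a)S / 4σ)^(1/4) = (1380 / (4 × 5.67×10⁻⁸))^(1/4) = (6.07×10^9)^(1/4).
T = 279 K.

T ≈ 279 K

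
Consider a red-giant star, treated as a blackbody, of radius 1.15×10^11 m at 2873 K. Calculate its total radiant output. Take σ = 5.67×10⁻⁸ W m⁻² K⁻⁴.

P ≈ 6.42×10^29 W

A = 4πr² = 4π × (1.15×10^11)² = 1.66×10^23 m².
P = σAT⁴ = 5.67×10⁻⁸ × 1.66×10^23 × (2873)⁴ = 5.67×10⁻⁸ × 1.66×10^23 × 6.81×10^13.
P = 6.42×10^29 W.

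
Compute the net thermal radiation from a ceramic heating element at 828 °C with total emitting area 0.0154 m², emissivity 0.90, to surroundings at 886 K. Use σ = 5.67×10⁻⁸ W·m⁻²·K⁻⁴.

Q ≈ 671 W

Convert: 828 °C = 1101 K.
Q = εσA(T⁴ − T_s⁴). T⁴ − T_s⁴ = (1101)⁴ − (886)⁴ = 1.47×10^12 − 6.16×10^11 = 8.53×10^11 K⁴.
Q = 0.90 × 5.67×10⁻⁸ × 0.0154 × 8.53×10^11 = 671 W.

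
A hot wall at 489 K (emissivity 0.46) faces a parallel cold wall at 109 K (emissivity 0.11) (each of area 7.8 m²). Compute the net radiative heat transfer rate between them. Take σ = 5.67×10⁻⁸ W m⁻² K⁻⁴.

For two large parallel gray plates, q = σ(T₁⁴ − T₂⁴) / (1/ε₁ + 1/ε₂ − 1).
1/ε₁ + 1/ε₂ − 1 = 1/0.46 + 1/0.11 − 1 = 10.26.
T₁⁴ − T₂⁴ = 5.72×10^10 − 1.41×10^8 = 5.70×10^10 K⁴.
q = 5.67×10⁻⁸ × 5.70×10^10 / 10.26 = 315 W/m².
Q = q·A = 315 × 7.8 = 2460 W.

Q ≈ 2460 W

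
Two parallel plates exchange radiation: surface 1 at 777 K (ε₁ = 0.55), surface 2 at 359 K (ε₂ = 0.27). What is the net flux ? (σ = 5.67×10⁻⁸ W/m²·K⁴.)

q ≈ 4360 W/m²

For two large parallel gray plates, q = σ(T₁⁴ − T₂⁴) / (1/ε₁ + 1/ε₂ − 1).
1/ε₁ + 1/ε₂ − 1 = 1/0.55 + 1/0.27 − 1 = 4.522.
T₁⁴ − T₂⁴ = 3.64×10^11 − 1.66×10^10 = 3.48×10^11 K⁴.
q = 5.67×10⁻⁸ × 3.48×10^11 / 4.522 = 4360 W/m².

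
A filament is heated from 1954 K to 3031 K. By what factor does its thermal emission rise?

P ∝ T⁴, so the ratio is (3031/1954)⁴ = (1.551)⁴ = 5.79.

ratio ≈ 5.79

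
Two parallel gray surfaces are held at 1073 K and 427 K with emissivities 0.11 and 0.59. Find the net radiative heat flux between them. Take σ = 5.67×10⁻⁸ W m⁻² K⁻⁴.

q ≈ 7490 W/m²

For two large parallel gray plates, q = σ(T₁⁴ − T₂⁴) / (1/ε₁ + 1/ε₂ − 1).
1/ε₁ + 1/ε₂ − 1 = 1/0.11 + 1/0.59 − 1 = 9.786.
T₁⁴ − T₂⁴ = 1.33×10^12 − 3.32×10^10 = 1.29×10^12 K⁴.
q = 5.67×10⁻⁸ × 1.29×10^12 / 9.786 = 7490 W/m².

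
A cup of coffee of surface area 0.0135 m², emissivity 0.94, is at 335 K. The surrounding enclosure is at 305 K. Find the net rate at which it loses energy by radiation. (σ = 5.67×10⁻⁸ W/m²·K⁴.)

Q ≈ 2.84 W

Q = εσA(T⁴ − T_s⁴). T⁴ − T_s⁴ = (335)⁴ − (305)⁴ = 1.26×10^10 − 8.65×10^9 = 3.94×10^9 K⁴.
Q = 0.94 × 5.67×10⁻⁸ × 0.0135 × 3.94×10^9 = 2.84 W.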